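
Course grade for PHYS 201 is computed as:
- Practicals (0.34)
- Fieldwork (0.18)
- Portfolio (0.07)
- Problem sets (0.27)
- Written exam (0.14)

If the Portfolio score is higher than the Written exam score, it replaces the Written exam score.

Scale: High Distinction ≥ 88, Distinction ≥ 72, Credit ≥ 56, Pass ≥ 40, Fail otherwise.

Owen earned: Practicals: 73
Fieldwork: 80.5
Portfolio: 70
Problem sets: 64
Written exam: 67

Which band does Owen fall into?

Portfolio (70) > Written exam (67), so Written exam counts as 70.
Weighted total:
  Practicals 73 × 0.34 = 24.82
  Fieldwork 80.5 × 0.18 = 14.49
  Portfolio 70 × 0.07 = 4.9
  Problem sets 64 × 0.27 = 17.28
  Written exam 70 × 0.14 = 9.8
Sum = 71.29
71.29 is ≥ 56 and < 72 → Credit

Credit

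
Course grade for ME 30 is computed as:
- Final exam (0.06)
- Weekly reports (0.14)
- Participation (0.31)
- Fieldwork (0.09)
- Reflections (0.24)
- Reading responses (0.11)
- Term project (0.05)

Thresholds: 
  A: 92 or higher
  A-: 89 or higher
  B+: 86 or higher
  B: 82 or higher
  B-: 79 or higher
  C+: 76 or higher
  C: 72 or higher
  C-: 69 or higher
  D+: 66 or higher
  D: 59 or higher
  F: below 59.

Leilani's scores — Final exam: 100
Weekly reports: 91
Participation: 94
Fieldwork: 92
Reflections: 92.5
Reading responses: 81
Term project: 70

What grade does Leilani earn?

Weighted total:
  Final exam 100 × 0.06 = 6
  Weekly reports 91 × 0.14 = 12.74
  Participation 94 × 0.31 = 29.14
  Fieldwork 92 × 0.09 = 8.28
  Reflections 92.5 × 0.24 = 22.2
  Reading responses 81 × 0.11 = 8.91
  Term project 70 × 0.05 = 3.5
Sum = 90.77
90.77 is ≥ 89 and < 92 → A-

A-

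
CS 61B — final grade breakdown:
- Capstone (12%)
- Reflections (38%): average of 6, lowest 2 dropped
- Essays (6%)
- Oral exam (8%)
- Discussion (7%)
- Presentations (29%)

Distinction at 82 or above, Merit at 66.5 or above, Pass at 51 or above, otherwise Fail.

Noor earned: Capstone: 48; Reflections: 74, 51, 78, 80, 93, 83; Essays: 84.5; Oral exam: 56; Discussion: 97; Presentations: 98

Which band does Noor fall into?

Reflections: drop 51, 74 → average of remaining 4 = 334/4 = 83.5
Weighted total:
  Capstone 48 × 0.12 = 5.76
  Reflections 83.5 × 0.38 = 31.73
  Essays 84.5 × 0.06 = 5.07
  Oral exam 56 × 0.08 = 4.48
  Discussion 97 × 0.07 = 6.79
  Presentations 98 × 0.29 = 28.42
Sum = 82.25
82.25 ≥ 82 → Distinction

Distinction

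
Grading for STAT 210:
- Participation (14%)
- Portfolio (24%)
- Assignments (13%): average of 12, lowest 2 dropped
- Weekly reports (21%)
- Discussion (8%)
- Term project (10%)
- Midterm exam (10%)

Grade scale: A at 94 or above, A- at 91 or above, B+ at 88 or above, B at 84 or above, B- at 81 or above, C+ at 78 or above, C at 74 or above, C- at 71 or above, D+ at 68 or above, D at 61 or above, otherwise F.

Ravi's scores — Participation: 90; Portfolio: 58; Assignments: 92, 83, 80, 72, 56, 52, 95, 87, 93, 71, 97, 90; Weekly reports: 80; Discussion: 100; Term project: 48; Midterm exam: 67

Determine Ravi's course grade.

C

Assignments: drop 52, 56 → average of remaining 10 = 860/10 = 86
Weighted total:
  Participation 90 × 0.14 = 12.6
  Portfolio 58 × 0.24 = 13.92
  Assignments 86 × 0.13 = 11.18
  Weekly reports 80 × 0.21 = 16.8
  Discussion 100 × 0.08 = 8
  Term project 48 × 0.1 = 4.8
  Midterm exam 67 × 0.1 = 6.7
Sum = 74
74 is ≥ 74 and < 78 → C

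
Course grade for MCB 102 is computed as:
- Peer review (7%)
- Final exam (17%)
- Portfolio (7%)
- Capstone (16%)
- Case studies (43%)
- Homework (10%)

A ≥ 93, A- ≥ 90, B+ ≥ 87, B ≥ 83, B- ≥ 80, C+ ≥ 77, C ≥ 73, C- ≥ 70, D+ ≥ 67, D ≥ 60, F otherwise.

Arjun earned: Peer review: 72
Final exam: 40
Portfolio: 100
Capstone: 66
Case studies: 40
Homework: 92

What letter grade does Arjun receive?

F

Weighted total:
  Peer review 72 × 0.07 = 5.04
  Final exam 40 × 0.17 = 6.8
  Portfolio 100 × 0.07 = 7
  Capstone 66 × 0.16 = 10.56
  Case studies 40 × 0.43 = 17.2
  Homework 92 × 0.1 = 9.2
Sum = 55.8
55.8 < 60 → F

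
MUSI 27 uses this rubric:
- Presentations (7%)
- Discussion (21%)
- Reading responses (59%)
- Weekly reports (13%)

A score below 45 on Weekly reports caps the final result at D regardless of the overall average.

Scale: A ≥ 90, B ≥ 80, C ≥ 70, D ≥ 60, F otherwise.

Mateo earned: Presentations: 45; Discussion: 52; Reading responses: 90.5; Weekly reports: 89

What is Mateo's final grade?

C

Weekly reports score 89 ≥ 45: minimum met.
Weighted total:
  Presentations 45 × 0.07 = 3.15
  Discussion 52 × 0.21 = 10.92
  Reading responses 90.5 × 0.59 = 53.395
  Weekly reports 89 × 0.13 = 11.57
Sum = 79.035
79.035 is ≥ 70 and < 80 → C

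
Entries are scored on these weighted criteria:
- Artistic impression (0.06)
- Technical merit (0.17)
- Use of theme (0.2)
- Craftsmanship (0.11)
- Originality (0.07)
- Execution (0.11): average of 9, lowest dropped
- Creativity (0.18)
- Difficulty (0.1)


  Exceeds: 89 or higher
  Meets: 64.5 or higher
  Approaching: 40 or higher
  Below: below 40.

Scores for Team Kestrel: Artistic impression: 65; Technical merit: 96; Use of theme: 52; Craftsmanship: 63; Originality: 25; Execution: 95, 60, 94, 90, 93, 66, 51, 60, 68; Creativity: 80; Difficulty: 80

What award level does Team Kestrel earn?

Meets

Execution: drop 51 → average of remaining 8 = 626/8 = 78.25
Weighted total:
  Artistic impression 65 × 0.06 = 3.9
  Technical merit 96 × 0.17 = 16.32
  Use of theme 52 × 0.2 = 10.4
  Craftsmanship 63 × 0.11 = 6.93
  Originality 25 × 0.07 = 1.75
  Execution 78.25 × 0.11 = 8.6075
  Creativity 80 × 0.18 = 14.4
  Difficulty 80 × 0.1 = 8
Sum = 70.3075
70.3075 is ≥ 64.5 and < 89 → Meets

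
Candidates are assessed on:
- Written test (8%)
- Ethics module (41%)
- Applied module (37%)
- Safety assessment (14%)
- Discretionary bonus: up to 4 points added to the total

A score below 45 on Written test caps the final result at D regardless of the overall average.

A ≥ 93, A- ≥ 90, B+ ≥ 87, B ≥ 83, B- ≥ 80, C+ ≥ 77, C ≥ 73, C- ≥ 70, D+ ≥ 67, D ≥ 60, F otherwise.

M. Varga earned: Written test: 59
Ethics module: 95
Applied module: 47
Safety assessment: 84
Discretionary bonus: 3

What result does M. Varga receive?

Written test score 59 ≥ 45: minimum met.
Weighted total:
  Written test 59 × 0.08 = 4.72
  Ethics module 95 × 0.41 = 38.95
  Applied module 47 × 0.37 = 17.39
  Safety assessment 84 × 0.14 = 11.76
Sum = 72.82
Discretionary bonus: 72.82 + 3 = 75.82
75.82 is ≥ 73 and < 77 → C

C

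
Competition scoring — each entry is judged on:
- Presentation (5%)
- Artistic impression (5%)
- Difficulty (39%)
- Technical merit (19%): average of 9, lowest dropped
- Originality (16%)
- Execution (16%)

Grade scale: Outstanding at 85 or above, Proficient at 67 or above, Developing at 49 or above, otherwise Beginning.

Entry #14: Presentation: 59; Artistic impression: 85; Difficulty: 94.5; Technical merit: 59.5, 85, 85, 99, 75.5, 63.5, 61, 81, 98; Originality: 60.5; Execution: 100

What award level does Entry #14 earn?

Outstanding

Technical merit: drop 59.5 → average of remaining 8 = 648/8 = 81
Weighted total:
  Presentation 59 × 0.05 = 2.95
  Artistic impression 85 × 0.05 = 4.25
  Difficulty 94.5 × 0.39 = 36.855
  Technical merit 81 × 0.19 = 15.39
  Originality 60.5 × 0.16 = 9.68
  Execution 100 × 0.16 = 16
Sum = 85.125
85.125 ≥ 85 → Outstanding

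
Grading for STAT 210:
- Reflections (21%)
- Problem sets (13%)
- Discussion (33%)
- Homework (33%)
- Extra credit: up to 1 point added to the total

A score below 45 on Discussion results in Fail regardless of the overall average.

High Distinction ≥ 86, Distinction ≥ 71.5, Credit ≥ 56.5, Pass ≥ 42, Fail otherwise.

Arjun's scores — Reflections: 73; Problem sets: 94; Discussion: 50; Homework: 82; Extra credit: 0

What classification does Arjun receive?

Discussion score 50 ≥ 45: minimum met.
Weighted total:
  Reflections 73 × 0.21 = 15.33
  Problem sets 94 × 0.13 = 12.22
  Discussion 50 × 0.33 = 16.5
  Homework 82 × 0.33 = 27.06
Sum = 71.11
Extra credit: 71.11 + 0 = 71.11
71.11 is ≥ 56.5 and < 71.5 → Credit

Credit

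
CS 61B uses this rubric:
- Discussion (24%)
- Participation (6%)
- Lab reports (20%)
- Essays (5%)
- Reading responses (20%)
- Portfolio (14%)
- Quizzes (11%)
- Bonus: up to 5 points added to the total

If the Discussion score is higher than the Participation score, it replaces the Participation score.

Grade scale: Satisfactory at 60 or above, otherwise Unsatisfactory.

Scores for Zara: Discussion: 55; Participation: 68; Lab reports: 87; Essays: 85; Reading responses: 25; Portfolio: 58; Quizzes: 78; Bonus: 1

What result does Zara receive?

Discussion (55) ≤ Participation (68), so Participation stays at 68.
Weighted total:
  Discussion 55 × 0.24 = 13.2
  Participation 68 × 0.06 = 4.08
  Lab reports 87 × 0.2 = 17.4
  Essays 85 × 0.05 = 4.25
  Reading responses 25 × 0.2 = 5
  Portfolio 58 × 0.14 = 8.12
  Quizzes 78 × 0.11 = 8.58
Sum = 60.63
Bonus: 60.63 + 1 = 61.63
61.63 ≥ 60 → Satisfactory

Satisfactory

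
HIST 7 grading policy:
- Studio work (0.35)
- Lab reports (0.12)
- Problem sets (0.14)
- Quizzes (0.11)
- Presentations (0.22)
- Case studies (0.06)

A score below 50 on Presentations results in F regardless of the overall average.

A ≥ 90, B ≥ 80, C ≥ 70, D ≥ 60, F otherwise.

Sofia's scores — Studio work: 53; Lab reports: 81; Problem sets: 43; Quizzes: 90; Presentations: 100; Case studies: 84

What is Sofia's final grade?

Presentations score 100 ≥ 50: minimum met.
Weighted total:
  Studio work 53 × 0.35 = 18.55
  Lab reports 81 × 0.12 = 9.72
  Problem sets 43 × 0.14 = 6.02
  Quizzes 90 × 0.11 = 9.9
  Presentations 100 × 0.22 = 22
  Case studies 84 × 0.06 = 5.04
Sum = 71.23
71.23 is ≥ 70 and < 80 → C

C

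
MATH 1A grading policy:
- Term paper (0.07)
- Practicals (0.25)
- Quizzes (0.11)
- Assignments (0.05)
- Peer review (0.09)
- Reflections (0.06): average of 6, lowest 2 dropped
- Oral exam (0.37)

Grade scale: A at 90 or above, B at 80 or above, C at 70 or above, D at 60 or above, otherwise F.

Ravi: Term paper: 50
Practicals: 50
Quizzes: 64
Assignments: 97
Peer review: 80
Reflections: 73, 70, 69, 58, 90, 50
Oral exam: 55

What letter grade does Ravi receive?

F

Reflections: drop 50, 58 → average of remaining 4 = 302/4 = 75.5
Weighted total:
  Term paper 50 × 0.07 = 3.5
  Practicals 50 × 0.25 = 12.5
  Quizzes 64 × 0.11 = 7.04
  Assignments 97 × 0.05 = 4.85
  Peer review 80 × 0.09 = 7.2
  Reflections 75.5 × 0.06 = 4.53
  Oral exam 55 × 0.37 = 20.35
Sum = 59.97
59.97 < 60 → F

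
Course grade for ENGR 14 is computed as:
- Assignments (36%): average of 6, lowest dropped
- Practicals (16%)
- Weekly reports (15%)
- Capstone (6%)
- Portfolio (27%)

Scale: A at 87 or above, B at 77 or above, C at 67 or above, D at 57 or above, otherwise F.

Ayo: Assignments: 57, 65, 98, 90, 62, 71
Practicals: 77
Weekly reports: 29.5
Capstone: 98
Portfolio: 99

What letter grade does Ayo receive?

B

Assignments: drop 57 → average of remaining 5 = 386/5 = 77.2
Weighted total:
  Assignments 77.2 × 0.36 = 27.792
  Practicals 77 × 0.16 = 12.32
  Weekly reports 29.5 × 0.15 = 4.425
  Capstone 98 × 0.06 = 5.88
  Portfolio 99 × 0.27 = 26.73
Sum = 77.147
77.147 is ≥ 77 and < 87 → B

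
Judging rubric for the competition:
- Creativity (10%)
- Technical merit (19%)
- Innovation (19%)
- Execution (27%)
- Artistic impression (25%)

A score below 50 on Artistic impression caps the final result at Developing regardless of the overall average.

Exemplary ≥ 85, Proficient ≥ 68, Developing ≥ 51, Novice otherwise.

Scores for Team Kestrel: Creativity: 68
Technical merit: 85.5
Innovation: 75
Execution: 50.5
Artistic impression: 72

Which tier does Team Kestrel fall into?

Proficient

Artistic impression score 72 ≥ 50: minimum met.
Weighted total:
  Creativity 68 × 0.1 = 6.8
  Technical merit 85.5 × 0.19 = 16.245
  Innovation 75 × 0.19 = 14.25
  Execution 50.5 × 0.27 = 13.635
  Artistic impression 72 × 0.25 = 18
Sum = 68.93
68.93 is ≥ 68 and < 85 → Proficient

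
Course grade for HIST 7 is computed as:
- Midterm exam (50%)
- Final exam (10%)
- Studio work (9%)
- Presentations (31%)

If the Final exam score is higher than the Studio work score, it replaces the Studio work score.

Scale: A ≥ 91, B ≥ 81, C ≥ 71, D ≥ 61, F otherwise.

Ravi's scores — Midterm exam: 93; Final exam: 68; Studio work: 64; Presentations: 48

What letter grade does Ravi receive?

C

Final exam (68) > Studio work (64), so Studio work counts as 68.
Weighted total:
  Midterm exam 93 × 0.5 = 46.5
  Final exam 68 × 0.1 = 6.8
  Studio work 68 × 0.09 = 6.12
  Presentations 48 × 0.31 = 14.88
Sum = 74.3
74.3 is ≥ 71 and < 81 → C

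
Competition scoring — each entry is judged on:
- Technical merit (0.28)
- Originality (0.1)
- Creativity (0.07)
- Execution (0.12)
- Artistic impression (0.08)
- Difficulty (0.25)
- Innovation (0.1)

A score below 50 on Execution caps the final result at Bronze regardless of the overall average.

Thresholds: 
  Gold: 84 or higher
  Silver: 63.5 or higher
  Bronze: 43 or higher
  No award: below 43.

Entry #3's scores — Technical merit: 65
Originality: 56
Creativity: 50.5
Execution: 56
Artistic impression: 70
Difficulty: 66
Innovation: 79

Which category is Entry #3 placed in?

Silver

Execution score 56 ≥ 50: minimum met.
Weighted total:
  Technical merit 65 × 0.28 = 18.2
  Originality 56 × 0.1 = 5.6
  Creativity 50.5 × 0.07 = 3.535
  Execution 56 × 0.12 = 6.72
  Artistic impression 70 × 0.08 = 5.6
  Difficulty 66 × 0.25 = 16.5
  Innovation 79 × 0.1 = 7.9
Sum = 64.055
64.055 is ≥ 63.5 and < 84 → Silver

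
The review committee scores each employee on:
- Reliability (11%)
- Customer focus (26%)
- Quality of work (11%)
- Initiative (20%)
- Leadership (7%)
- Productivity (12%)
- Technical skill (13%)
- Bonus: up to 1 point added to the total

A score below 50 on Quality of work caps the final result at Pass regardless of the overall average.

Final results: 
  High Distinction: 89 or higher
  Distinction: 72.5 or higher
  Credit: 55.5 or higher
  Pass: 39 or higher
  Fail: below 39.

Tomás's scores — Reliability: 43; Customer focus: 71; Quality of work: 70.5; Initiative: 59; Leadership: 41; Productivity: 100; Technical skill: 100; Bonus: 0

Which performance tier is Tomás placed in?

Quality of work score 70.5 ≥ 50: minimum met.
Weighted total:
  Reliability 43 × 0.11 = 4.73
  Customer focus 71 × 0.26 = 18.46
  Quality of work 70.5 × 0.11 = 7.755
  Initiative 59 × 0.2 = 11.8
  Leadership 41 × 0.07 = 2.87
  Productivity 100 × 0.12 = 12
  Technical skill 100 × 0.13 = 13
Sum = 70.615
Bonus: 70.615 + 0 = 70.615
70.615 is ≥ 55.5 and < 72.5 → Credit

Credit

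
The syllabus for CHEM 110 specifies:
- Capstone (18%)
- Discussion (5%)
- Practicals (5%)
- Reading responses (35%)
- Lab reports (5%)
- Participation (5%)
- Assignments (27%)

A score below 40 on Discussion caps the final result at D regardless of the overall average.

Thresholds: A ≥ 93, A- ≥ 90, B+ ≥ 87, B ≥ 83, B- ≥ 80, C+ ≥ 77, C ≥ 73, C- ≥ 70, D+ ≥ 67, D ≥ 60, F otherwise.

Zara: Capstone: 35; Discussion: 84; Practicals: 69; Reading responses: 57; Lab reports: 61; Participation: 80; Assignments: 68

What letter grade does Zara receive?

Discussion score 84 ≥ 40: minimum met.
Weighted total:
  Capstone 35 × 0.18 = 6.3
  Discussion 84 × 0.05 = 4.2
  Practicals 69 × 0.05 = 3.45
  Reading responses 57 × 0.35 = 19.95
  Lab reports 61 × 0.05 = 3.05
  Participation 80 × 0.05 = 4
  Assignments 68 × 0.27 = 18.36
Sum = 59.31
59.31 < 60 → F

F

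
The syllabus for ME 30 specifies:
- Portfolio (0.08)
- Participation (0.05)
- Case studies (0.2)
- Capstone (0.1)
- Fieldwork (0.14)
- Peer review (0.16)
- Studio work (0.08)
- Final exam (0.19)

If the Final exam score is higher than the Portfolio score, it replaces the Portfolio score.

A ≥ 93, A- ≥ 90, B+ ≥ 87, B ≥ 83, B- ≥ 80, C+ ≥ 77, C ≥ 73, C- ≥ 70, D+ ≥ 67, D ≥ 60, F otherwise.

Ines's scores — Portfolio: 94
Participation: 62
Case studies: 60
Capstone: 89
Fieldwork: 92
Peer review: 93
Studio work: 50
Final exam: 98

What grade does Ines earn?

Final exam (98) > Portfolio (94), so Portfolio counts as 98.
Weighted total:
  Portfolio 98 × 0.08 = 7.84
  Participation 62 × 0.05 = 3.1
  Case studies 60 × 0.2 = 12
  Capstone 89 × 0.1 = 8.9
  Fieldwork 92 × 0.14 = 12.88
  Peer review 93 × 0.16 = 14.88
  Studio work 50 × 0.08 = 4
  Final exam 98 × 0.19 = 18.62
Sum = 82.22
82.22 is ≥ 80 and < 83 → B-

B-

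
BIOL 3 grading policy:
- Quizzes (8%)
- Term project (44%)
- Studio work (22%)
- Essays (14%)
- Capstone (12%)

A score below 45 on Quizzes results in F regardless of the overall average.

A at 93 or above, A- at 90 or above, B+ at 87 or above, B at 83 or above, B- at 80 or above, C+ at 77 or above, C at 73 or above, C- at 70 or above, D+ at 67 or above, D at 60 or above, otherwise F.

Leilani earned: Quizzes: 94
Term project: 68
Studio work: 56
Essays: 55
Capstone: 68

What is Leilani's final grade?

D

Quizzes score 94 ≥ 45: minimum met.
Weighted total:
  Quizzes 94 × 0.08 = 7.52
  Term project 68 × 0.44 = 29.92
  Studio work 56 × 0.22 = 12.32
  Essays 55 × 0.14 = 7.7
  Capstone 68 × 0.12 = 8.16
Sum = 65.62
65.62 is ≥ 60 and < 67 → D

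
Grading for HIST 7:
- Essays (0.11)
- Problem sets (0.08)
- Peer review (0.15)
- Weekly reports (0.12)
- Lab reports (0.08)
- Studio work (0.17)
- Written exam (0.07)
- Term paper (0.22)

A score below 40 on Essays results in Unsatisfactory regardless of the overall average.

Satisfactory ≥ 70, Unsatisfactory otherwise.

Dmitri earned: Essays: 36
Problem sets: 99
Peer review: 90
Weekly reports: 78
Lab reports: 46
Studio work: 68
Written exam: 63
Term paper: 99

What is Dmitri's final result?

Essays score 36 < 40: minimum not met.
Weighted total:
  Essays 36 × 0.11 = 3.96
  Problem sets 99 × 0.08 = 7.92
  Peer review 90 × 0.15 = 13.5
  Weekly reports 78 × 0.12 = 9.36
  Lab reports 46 × 0.08 = 3.68
  Studio work 68 × 0.17 = 11.56
  Written exam 63 × 0.07 = 4.41
  Term paper 99 × 0.22 = 21.78
Sum = 76.17
Because the Essays minimum was not met, the result is Unsatisfactory.

Unsatisfactory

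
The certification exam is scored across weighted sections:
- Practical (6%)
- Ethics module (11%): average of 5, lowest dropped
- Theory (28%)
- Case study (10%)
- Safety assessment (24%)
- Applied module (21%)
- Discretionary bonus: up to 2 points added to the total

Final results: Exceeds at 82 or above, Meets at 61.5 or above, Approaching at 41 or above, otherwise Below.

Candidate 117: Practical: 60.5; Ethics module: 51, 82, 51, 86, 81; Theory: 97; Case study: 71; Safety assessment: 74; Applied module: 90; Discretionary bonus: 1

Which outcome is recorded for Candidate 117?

Exceeds

Ethics module: drop 51 → average of remaining 4 = 300/4 = 75
Weighted total:
  Practical 60.5 × 0.06 = 3.63
  Ethics module 75 × 0.11 = 8.25
  Theory 97 × 0.28 = 27.16
  Case study 71 × 0.1 = 7.1
  Safety assessment 74 × 0.24 = 17.76
  Applied module 90 × 0.21 = 18.9
Sum = 82.8
Discretionary bonus: 82.8 + 1 = 83.8
83.8 ≥ 82 → Exceeds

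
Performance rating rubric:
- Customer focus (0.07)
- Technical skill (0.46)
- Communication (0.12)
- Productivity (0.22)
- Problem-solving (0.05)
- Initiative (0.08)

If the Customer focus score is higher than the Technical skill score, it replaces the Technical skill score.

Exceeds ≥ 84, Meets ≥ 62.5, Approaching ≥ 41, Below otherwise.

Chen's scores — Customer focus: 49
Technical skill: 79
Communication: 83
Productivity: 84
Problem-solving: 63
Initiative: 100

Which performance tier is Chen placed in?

Meets

Customer focus (49) ≤ Technical skill (79), so Technical skill stays at 79.
Weighted total:
  Customer focus 49 × 0.07 = 3.43
  Technical skill 79 × 0.46 = 36.34
  Communication 83 × 0.12 = 9.96
  Productivity 84 × 0.22 = 18.48
  Problem-solving 63 × 0.05 = 3.15
  Initiative 100 × 0.08 = 8
Sum = 79.36
79.36 is ≥ 62.5 and < 84 → Meets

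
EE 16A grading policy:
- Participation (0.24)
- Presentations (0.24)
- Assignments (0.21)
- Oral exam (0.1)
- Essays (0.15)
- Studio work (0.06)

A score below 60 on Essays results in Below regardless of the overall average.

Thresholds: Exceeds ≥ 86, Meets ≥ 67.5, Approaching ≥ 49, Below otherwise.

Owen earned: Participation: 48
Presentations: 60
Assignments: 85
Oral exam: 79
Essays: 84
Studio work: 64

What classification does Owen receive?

Essays score 84 ≥ 60: minimum met.
Weighted total:
  Participation 48 × 0.24 = 11.52
  Presentations 60 × 0.24 = 14.4
  Assignments 85 × 0.21 = 17.85
  Oral exam 79 × 0.1 = 7.9
  Essays 84 × 0.15 = 12.6
  Studio work 64 × 0.06 = 3.84
Sum = 68.11
68.11 is ≥ 67.5 and < 86 → Meets

Meets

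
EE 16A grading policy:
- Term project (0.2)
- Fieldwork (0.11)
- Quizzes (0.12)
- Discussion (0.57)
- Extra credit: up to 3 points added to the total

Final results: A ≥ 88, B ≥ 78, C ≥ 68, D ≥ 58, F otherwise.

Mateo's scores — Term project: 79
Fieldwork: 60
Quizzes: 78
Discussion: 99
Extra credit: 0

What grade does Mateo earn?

Weighted total:
  Term project 79 × 0.2 = 15.8
  Fieldwork 60 × 0.11 = 6.6
  Quizzes 78 × 0.12 = 9.36
  Discussion 99 × 0.57 = 56.43
Sum = 88.19
Extra credit: 88.19 + 0 = 88.19
88.19 ≥ 88 → A

A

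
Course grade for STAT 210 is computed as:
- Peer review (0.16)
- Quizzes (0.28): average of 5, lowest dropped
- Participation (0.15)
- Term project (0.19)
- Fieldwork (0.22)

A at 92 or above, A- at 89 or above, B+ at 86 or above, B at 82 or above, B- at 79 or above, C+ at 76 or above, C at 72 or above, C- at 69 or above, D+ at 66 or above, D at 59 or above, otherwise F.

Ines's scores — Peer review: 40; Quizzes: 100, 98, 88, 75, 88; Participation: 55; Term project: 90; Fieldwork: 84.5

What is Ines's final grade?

Quizzes: drop 75 → average of remaining 4 = 374/4 = 93.5
Weighted total:
  Peer review 40 × 0.16 = 6.4
  Quizzes 93.5 × 0.28 = 26.18
  Participation 55 × 0.15 = 8.25
  Term project 90 × 0.19 = 17.1
  Fieldwork 84.5 × 0.22 = 18.59
Sum = 76.52
76.52 is ≥ 76 and < 79 → C+

C+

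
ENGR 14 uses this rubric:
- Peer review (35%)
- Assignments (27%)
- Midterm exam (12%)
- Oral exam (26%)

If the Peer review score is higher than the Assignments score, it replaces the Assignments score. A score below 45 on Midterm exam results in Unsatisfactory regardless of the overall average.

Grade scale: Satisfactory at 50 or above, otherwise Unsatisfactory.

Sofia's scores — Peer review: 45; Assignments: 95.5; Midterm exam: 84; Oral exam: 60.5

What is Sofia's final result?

Satisfactory

Peer review (45) ≤ Assignments (95.5), so Assignments stays at 95.5.
Midterm exam score 84 ≥ 45: minimum met.
Weighted total:
  Peer review 45 × 0.35 = 15.75
  Assignments 95.5 × 0.27 = 25.785
  Midterm exam 84 × 0.12 = 10.08
  Oral exam 60.5 × 0.26 = 15.73
Sum = 67.345
67.345 ≥ 50 → Satisfactory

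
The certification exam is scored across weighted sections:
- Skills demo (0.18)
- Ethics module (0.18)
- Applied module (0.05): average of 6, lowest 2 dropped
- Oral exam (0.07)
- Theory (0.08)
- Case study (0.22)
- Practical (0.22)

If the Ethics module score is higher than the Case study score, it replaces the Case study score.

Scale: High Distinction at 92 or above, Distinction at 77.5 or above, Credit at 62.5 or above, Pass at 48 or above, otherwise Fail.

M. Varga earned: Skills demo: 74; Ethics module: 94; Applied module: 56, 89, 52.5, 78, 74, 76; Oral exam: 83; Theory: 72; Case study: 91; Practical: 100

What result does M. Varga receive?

Distinction

Applied module: drop 52.5, 56 → average of remaining 4 = 317/4 = 79.25
Ethics module (94) > Case study (91), so Case study counts as 94.
Weighted total:
  Skills demo 74 × 0.18 = 13.32
  Ethics module 94 × 0.18 = 16.92
  Applied module 79.25 × 0.05 = 3.9625
  Oral exam 83 × 0.07 = 5.81
  Theory 72 × 0.08 = 5.76
  Case study 94 × 0.22 = 20.68
  Practical 100 × 0.22 = 22
Sum = 88.4525
88.4525 is ≥ 77.5 and < 92 → Distinction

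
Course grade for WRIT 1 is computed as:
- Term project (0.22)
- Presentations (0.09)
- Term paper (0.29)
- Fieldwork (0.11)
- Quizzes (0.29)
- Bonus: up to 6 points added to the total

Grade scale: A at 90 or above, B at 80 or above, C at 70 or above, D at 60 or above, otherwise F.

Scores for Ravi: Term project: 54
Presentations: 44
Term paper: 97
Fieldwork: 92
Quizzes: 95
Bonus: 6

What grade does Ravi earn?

Weighted total:
  Term project 54 × 0.22 = 11.88
  Presentations 44 × 0.09 = 3.96
  Term paper 97 × 0.29 = 28.13
  Fieldwork 92 × 0.11 = 10.12
  Quizzes 95 × 0.29 = 27.55
Sum = 81.64
Bonus: 81.64 + 6 = 87.64
87.64 is ≥ 80 and < 90 → B

B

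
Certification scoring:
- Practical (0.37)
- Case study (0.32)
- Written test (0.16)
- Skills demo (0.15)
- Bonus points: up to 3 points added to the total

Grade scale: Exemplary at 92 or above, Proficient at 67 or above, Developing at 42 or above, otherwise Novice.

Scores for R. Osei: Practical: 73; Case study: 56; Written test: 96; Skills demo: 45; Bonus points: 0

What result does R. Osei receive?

Proficient

Weighted total:
  Practical 73 × 0.37 = 27.01
  Case study 56 × 0.32 = 17.92
  Written test 96 × 0.16 = 15.36
  Skills demo 45 × 0.15 = 6.75
Sum = 67.04
Bonus points: 67.04 + 0 = 67.04
67.04 is ≥ 67 and < 92 → Proficient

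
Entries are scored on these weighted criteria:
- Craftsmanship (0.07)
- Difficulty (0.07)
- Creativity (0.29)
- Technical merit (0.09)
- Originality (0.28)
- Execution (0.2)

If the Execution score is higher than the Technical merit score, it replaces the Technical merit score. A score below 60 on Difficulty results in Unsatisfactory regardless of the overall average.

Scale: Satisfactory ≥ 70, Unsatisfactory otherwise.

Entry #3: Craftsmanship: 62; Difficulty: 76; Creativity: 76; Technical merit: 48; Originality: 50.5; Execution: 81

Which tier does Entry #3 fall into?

Execution (81) > Technical merit (48), so Technical merit counts as 81.
Difficulty score 76 ≥ 60: minimum met.
Weighted total:
  Craftsmanship 62 × 0.07 = 4.34
  Difficulty 76 × 0.07 = 5.32
  Creativity 76 × 0.29 = 22.04
  Technical merit 81 × 0.09 = 7.29
  Originality 50.5 × 0.28 = 14.14
  Execution 81 × 0.2 = 16.2
Sum = 69.33
69.33 < 70 → Unsatisfactory

Unsatisfactory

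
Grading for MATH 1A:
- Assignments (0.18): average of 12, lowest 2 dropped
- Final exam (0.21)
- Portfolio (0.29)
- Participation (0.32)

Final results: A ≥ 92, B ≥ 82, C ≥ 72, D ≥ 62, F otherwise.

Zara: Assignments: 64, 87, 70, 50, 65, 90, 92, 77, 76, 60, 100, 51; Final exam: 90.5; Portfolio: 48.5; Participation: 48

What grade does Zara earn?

Assignments: drop 50, 51 → average of remaining 10 = 781/10 = 78.1
Weighted total:
  Assignments 78.1 × 0.18 = 14.058
  Final exam 90.5 × 0.21 = 19.005
  Portfolio 48.5 × 0.29 = 14.065
  Participation 48 × 0.32 = 15.36
Sum = 62.488
62.488 is ≥ 62 and < 72 → D

D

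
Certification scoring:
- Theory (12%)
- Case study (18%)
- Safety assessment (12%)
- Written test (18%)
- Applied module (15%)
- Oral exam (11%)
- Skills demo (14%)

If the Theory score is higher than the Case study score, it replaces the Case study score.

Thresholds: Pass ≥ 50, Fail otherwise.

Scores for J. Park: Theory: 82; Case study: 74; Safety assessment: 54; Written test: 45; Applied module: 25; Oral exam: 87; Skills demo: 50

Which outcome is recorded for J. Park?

Theory (82) > Case study (74), so Case study counts as 82.
Weighted total:
  Theory 82 × 0.12 = 9.84
  Case study 82 × 0.18 = 14.76
  Safety assessment 54 × 0.12 = 6.48
  Written test 45 × 0.18 = 8.1
  Applied module 25 × 0.15 = 3.75
  Oral exam 87 × 0.11 = 9.57
  Skills demo 50 × 0.14 = 7
Sum = 59.5
59.5 ≥ 50 → Pass

Pass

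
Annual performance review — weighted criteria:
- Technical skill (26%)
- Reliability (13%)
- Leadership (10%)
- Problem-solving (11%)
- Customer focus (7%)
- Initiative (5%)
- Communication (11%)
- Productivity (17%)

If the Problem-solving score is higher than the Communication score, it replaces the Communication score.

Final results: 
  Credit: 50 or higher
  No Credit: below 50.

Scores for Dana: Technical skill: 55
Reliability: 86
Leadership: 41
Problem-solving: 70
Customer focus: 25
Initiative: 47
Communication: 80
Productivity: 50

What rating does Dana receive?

Problem-solving (70) ≤ Communication (80), so Communication stays at 80.
Weighted total:
  Technical skill 55 × 0.26 = 14.3
  Reliability 86 × 0.13 = 11.18
  Leadership 41 × 0.1 = 4.1
  Problem-solving 70 × 0.11 = 7.7
  Customer focus 25 × 0.07 = 1.75
  Initiative 47 × 0.05 = 2.35
  Communication 80 × 0.11 = 8.8
  Productivity 50 × 0.17 = 8.5
Sum = 58.68
58.68 ≥ 50 → Credit

Credit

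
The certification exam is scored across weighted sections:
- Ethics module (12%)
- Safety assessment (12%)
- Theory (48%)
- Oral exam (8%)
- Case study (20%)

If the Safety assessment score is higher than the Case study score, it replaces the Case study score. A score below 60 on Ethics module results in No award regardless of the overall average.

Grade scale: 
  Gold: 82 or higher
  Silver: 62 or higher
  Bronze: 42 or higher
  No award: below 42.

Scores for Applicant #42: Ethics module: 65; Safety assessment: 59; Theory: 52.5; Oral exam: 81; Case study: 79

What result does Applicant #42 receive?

Safety assessment (59) ≤ Case study (79), so Case study stays at 79.
Ethics module score 65 ≥ 60: minimum met.
Weighted total:
  Ethics module 65 × 0.12 = 7.8
  Safety assessment 59 × 0.12 = 7.08
  Theory 52.5 × 0.48 = 25.2
  Oral exam 81 × 0.08 = 6.48
  Case study 79 × 0.2 = 15.8
Sum = 62.36
62.36 is ≥ 62 and < 82 → Silver

Silver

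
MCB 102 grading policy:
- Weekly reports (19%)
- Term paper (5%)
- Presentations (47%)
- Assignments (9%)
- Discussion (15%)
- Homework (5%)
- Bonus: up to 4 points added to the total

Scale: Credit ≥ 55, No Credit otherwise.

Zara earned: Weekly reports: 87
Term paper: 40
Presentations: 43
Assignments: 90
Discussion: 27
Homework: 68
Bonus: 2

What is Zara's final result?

Weighted total:
  Weekly reports 87 × 0.19 = 16.53
  Term paper 40 × 0.05 = 2
  Presentations 43 × 0.47 = 20.21
  Assignments 90 × 0.09 = 8.1
  Discussion 27 × 0.15 = 4.05
  Homework 68 × 0.05 = 3.4
Sum = 54.29
Bonus: 54.29 + 2 = 56.29
56.29 ≥ 55 → Credit

Credit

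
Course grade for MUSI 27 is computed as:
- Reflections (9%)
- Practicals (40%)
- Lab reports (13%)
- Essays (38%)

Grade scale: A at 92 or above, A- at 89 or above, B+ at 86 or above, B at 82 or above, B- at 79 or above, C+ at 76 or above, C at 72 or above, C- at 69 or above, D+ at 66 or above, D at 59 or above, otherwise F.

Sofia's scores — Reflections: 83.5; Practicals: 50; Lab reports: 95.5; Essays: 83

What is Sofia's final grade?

C-

Weighted total:
  Reflections 83.5 × 0.09 = 7.515
  Practicals 50 × 0.4 = 20
  Lab reports 95.5 × 0.13 = 12.415
  Essays 83 × 0.38 = 31.54
Sum = 71.47
71.47 is ≥ 69 and < 72 → C-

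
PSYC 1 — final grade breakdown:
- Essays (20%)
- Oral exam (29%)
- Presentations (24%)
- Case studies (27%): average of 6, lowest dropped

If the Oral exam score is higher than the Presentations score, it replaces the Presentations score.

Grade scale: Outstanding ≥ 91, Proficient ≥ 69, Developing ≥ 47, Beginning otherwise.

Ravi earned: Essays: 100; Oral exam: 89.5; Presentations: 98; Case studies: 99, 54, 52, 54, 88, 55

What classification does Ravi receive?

Case studies: drop 52 → average of remaining 5 = 350/5 = 70
Oral exam (89.5) ≤ Presentations (98), so Presentations stays at 98.
Weighted total:
  Essays 100 × 0.2 = 20
  Oral exam 89.5 × 0.29 = 25.955
  Presentations 98 × 0.24 = 23.52
  Case studies 70 × 0.27 = 18.9
Sum = 88.375
88.375 is ≥ 69 and < 91 → Proficient

Proficient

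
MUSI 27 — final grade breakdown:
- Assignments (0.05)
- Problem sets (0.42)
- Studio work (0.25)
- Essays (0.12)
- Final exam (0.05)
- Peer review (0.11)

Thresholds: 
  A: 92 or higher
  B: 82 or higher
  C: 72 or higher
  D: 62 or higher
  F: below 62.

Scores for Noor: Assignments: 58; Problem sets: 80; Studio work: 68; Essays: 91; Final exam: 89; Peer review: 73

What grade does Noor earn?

C

Weighted total:
  Assignments 58 × 0.05 = 2.9
  Problem sets 80 × 0.42 = 33.6
  Studio work 68 × 0.25 = 17
  Essays 91 × 0.12 = 10.92
  Final exam 89 × 0.05 = 4.45
  Peer review 73 × 0.11 = 8.03
Sum = 76.9
76.9 is ≥ 72 and < 82 → C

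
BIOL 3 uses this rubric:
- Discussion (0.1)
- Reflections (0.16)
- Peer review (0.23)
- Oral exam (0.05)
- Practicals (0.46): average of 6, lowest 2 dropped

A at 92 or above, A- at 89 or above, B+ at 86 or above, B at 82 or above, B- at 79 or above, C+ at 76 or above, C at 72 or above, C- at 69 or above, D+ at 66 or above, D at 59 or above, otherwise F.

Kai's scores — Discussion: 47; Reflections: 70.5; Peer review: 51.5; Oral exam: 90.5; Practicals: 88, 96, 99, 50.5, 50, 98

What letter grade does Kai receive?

C+

Practicals: drop 50, 50.5 → average of remaining 4 = 381/4 = 95.25
Weighted total:
  Discussion 47 × 0.1 = 4.7
  Reflections 70.5 × 0.16 = 11.28
  Peer review 51.5 × 0.23 = 11.845
  Oral exam 90.5 × 0.05 = 4.525
  Practicals 95.25 × 0.46 = 43.815
Sum = 76.165
76.165 is ≥ 76 and < 79 → C+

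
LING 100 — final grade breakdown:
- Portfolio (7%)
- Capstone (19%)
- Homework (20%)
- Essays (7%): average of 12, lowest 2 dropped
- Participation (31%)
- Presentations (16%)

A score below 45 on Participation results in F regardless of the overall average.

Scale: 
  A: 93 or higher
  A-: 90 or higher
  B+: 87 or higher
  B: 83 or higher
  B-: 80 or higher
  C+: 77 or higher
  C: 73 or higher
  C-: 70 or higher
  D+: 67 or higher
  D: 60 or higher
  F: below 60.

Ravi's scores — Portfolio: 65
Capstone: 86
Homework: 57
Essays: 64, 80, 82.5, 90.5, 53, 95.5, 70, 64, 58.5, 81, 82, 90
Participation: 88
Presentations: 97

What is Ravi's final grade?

Essays: drop 53, 58.5 → average of remaining 10 = 799.5/10 = 79.95
Participation score 88 ≥ 45: minimum met.
Weighted total:
  Portfolio 65 × 0.07 = 4.55
  Capstone 86 × 0.19 = 16.34
  Homework 57 × 0.2 = 11.4
  Essays 79.95 × 0.07 = 5.5965
  Participation 88 × 0.31 = 27.28
  Presentations 97 × 0.16 = 15.52
Sum = 80.6865
80.6865 is ≥ 80 and < 83 → B-

B-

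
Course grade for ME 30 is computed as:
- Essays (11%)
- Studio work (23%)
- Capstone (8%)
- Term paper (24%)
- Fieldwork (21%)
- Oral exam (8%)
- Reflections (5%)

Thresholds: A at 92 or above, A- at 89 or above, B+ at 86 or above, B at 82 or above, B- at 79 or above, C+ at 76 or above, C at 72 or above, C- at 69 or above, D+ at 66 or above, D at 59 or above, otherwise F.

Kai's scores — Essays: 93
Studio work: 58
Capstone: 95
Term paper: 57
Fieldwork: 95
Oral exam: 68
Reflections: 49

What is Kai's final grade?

C

Weighted total:
  Essays 93 × 0.11 = 10.23
  Studio work 58 × 0.23 = 13.34
  Capstone 95 × 0.08 = 7.6
  Term paper 57 × 0.24 = 13.68
  Fieldwork 95 × 0.21 = 19.95
  Oral exam 68 × 0.08 = 5.44
  Reflections 49 × 0.05 = 2.45
Sum = 72.69
72.69 is ≥ 72 and < 76 → C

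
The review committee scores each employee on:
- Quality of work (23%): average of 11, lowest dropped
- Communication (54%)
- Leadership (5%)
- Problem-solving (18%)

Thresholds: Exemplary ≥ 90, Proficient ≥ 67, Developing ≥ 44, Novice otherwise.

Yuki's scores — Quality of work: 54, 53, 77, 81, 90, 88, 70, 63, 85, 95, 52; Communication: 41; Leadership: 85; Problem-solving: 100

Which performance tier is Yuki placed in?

Developing

Quality of work: drop 52 → average of remaining 10 = 756/10 = 75.6
Weighted total:
  Quality of work 75.6 × 0.23 = 17.388
  Communication 41 × 0.54 = 22.14
  Leadership 85 × 0.05 = 4.25
  Problem-solving 100 × 0.18 = 18
Sum = 61.778
61.778 is ≥ 44 and < 67 → Developing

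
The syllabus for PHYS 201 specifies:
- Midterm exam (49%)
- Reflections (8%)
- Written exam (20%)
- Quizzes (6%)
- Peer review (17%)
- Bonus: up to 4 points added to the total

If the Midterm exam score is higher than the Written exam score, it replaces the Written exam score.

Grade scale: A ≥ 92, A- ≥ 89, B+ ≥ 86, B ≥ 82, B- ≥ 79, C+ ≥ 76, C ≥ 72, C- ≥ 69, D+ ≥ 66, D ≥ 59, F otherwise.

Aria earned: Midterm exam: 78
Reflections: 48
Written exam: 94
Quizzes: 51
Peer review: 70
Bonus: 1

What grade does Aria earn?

Midterm exam (78) ≤ Written exam (94), so Written exam stays at 94.
Weighted total:
  Midterm exam 78 × 0.49 = 38.22
  Reflections 48 × 0.08 = 3.84
  Written exam 94 × 0.2 = 18.8
  Quizzes 51 × 0.06 = 3.06
  Peer review 70 × 0.17 = 11.9
Sum = 75.82
Bonus: 75.82 + 1 = 76.82
76.82 is ≥ 76 and < 79 → C+

C+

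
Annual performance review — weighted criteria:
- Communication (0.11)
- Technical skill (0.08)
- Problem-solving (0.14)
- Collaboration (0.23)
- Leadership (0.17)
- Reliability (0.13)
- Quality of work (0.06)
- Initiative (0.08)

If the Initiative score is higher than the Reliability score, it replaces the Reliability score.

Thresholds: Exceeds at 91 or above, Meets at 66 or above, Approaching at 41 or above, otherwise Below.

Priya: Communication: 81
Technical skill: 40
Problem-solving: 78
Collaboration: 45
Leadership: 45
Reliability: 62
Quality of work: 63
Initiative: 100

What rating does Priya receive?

Initiative (100) > Reliability (62), so Reliability counts as 100.
Weighted total:
  Communication 81 × 0.11 = 8.91
  Technical skill 40 × 0.08 = 3.2
  Problem-solving 78 × 0.14 = 10.92
  Collaboration 45 × 0.23 = 10.35
  Leadership 45 × 0.17 = 7.65
  Reliability 100 × 0.13 = 13
  Quality of work 63 × 0.06 = 3.78
  Initiative 100 × 0.08 = 8
Sum = 65.81
65.81 is ≥ 41 and < 66 → Approaching

Approaching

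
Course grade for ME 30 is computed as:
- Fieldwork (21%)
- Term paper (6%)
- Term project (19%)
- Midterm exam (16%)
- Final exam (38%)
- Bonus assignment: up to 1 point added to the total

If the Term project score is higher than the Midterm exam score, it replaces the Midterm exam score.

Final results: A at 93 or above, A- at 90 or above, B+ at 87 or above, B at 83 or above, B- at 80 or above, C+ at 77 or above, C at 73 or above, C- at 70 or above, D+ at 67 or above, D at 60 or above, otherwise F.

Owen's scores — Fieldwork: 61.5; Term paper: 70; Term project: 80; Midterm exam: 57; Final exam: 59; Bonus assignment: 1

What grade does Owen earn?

Term project (80) > Midterm exam (57), so Midterm exam counts as 80.
Weighted total:
  Fieldwork 61.5 × 0.21 = 12.915
  Term paper 70 × 0.06 = 4.2
  Term project 80 × 0.19 = 15.2
  Midterm exam 80 × 0.16 = 12.8
  Final exam 59 × 0.38 = 22.42
Sum = 67.535
Bonus assignment: 67.535 + 1 = 68.535
68.535 is ≥ 67 and < 70 → D+

D+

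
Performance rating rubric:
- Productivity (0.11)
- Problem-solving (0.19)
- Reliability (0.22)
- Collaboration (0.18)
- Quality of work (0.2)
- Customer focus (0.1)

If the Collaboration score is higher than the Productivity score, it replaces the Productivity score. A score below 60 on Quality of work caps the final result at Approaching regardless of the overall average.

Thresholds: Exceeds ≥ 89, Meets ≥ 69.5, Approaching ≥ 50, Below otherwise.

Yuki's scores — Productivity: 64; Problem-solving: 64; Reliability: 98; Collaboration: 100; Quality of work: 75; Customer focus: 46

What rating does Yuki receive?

Meets

Collaboration (100) > Productivity (64), so Productivity counts as 100.
Quality of work score 75 ≥ 60: minimum met.
Weighted total:
  Productivity 100 × 0.11 = 11
  Problem-solving 64 × 0.19 = 12.16
  Reliability 98 × 0.22 = 21.56
  Collaboration 100 × 0.18 = 18
  Quality of work 75 × 0.2 = 15
  Customer focus 46 × 0.1 = 4.6
Sum = 82.32
82.32 is ≥ 69.5 and < 89 → Meets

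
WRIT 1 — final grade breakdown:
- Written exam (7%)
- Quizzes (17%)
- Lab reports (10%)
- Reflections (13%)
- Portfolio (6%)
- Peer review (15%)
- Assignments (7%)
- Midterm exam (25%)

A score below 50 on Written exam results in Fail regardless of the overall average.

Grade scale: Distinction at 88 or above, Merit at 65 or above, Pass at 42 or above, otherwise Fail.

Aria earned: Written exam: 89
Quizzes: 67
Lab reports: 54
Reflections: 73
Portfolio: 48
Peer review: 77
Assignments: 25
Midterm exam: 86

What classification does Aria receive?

Written exam score 89 ≥ 50: minimum met.
Weighted total:
  Written exam 89 × 0.07 = 6.23
  Quizzes 67 × 0.17 = 11.39
  Lab reports 54 × 0.1 = 5.4
  Reflections 73 × 0.13 = 9.49
  Portfolio 48 × 0.06 = 2.88
  Peer review 77 × 0.15 = 11.55
  Assignments 25 × 0.07 = 1.75
  Midterm exam 86 × 0.25 = 21.5
Sum = 70.19
70.19 is ≥ 65 and < 88 → Merit

Merit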